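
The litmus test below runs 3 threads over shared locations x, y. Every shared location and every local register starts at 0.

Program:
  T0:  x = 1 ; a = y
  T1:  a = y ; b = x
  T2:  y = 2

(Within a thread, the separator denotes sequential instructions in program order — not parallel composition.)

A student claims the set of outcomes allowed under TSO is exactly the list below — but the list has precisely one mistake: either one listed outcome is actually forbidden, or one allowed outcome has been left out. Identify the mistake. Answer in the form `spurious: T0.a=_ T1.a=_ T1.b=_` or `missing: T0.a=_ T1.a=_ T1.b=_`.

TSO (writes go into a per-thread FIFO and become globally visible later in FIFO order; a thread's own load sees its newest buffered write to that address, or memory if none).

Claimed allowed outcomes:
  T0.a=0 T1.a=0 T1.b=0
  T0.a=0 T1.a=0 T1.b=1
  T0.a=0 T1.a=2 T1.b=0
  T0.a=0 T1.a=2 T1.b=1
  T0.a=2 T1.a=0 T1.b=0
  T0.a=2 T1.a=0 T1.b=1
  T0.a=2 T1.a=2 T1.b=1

outcome vector order: (T0.a,T1.a,T1.b)
TSO: 8 outcomes — {0/0/0, 0/0/1, 0/2/0, 0/2/1, 2/0/0, 2/0/1, 2/2/0, 2/2/1}
TSO∖claimed = {2/2/0}

missing: T0.a=2 T1.a=2 T1.b=0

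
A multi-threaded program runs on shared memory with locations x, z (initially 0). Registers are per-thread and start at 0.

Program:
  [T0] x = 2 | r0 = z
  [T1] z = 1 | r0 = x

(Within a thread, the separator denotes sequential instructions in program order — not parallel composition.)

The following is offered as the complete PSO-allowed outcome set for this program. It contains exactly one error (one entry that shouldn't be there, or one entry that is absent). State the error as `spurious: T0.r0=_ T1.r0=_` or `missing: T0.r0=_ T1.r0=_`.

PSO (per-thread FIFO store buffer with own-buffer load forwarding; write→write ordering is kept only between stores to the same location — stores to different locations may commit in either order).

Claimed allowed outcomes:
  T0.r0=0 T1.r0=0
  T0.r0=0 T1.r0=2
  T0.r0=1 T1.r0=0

missing: T0.r0=1 T1.r0=2

outcome vector order: (T0.r0,T1.r0)
under PSO → (0,0); (0,2); (1,0); (1,2)
PSO∖claimed = {(1,2)}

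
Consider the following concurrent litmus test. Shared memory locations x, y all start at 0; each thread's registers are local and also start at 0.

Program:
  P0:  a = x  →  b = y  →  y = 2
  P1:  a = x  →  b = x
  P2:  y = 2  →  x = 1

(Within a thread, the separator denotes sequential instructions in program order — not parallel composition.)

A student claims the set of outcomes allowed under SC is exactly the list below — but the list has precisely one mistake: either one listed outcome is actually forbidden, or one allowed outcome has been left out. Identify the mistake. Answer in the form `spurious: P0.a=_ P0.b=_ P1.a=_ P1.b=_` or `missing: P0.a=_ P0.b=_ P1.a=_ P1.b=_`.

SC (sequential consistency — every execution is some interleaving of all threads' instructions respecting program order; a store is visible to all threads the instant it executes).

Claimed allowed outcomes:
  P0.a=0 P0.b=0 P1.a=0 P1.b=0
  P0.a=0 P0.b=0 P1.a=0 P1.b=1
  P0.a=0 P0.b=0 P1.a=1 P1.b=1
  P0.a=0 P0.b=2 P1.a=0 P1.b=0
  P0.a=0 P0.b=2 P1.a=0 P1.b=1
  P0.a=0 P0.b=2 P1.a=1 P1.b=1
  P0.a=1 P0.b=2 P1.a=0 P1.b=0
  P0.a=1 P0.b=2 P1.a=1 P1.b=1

missing: P0.a=1 P0.b=2 P1.a=0 P1.b=1

outcome vector order: (P0.a,P0.b,P1.a,P1.b)
[SC] allowed = {<0 0 0 0>, <0 0 0 1>, <0 0 1 1>, <0 2 0 0>, <0 2 0 1>, <0 2 1 1>, <1 2 0 0>, <1 2 0 1>, <1 2 1 1>}
SC∖claimed = {<1 2 0 1>}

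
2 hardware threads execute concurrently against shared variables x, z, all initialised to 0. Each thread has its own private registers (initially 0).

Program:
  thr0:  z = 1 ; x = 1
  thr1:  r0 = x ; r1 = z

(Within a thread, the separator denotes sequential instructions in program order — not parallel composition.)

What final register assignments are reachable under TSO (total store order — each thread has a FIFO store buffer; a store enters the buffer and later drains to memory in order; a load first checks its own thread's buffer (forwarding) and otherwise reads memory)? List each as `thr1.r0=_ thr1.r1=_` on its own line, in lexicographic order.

thr1.r0=0 thr1.r1=0
thr1.r0=0 thr1.r1=1
thr1.r0=1 thr1.r1=1

outcome vector order: (thr1.r0,thr1.r1)
|TSO outcomes| = 3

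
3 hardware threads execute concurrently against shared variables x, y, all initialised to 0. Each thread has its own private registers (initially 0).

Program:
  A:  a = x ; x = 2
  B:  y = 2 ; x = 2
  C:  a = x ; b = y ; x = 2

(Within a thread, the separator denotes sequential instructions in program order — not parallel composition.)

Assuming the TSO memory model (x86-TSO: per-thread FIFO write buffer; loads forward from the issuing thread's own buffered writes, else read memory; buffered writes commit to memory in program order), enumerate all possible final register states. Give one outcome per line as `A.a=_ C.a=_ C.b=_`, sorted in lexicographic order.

A.a=0 C.a=0 C.b=0
A.a=0 C.a=0 C.b=2
A.a=0 C.a=2 C.b=0
A.a=0 C.a=2 C.b=2
A.a=2 C.a=0 C.b=0
A.a=2 C.a=0 C.b=2
A.a=2 C.a=2 C.b=2

outcome vector order: (A.a,C.a,C.b)
|TSO outcomes| = 7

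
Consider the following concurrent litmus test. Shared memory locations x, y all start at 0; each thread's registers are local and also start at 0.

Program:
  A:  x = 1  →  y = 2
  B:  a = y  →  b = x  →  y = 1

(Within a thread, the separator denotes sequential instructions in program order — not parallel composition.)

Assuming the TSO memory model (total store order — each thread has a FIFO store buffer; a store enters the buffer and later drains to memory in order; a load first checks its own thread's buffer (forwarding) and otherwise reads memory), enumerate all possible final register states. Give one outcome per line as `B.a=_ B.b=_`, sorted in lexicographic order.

B.a=0 B.b=0
B.a=0 B.b=1
B.a=2 B.b=1

outcome vector order: (B.a,B.b)
|TSO outcomes| = 3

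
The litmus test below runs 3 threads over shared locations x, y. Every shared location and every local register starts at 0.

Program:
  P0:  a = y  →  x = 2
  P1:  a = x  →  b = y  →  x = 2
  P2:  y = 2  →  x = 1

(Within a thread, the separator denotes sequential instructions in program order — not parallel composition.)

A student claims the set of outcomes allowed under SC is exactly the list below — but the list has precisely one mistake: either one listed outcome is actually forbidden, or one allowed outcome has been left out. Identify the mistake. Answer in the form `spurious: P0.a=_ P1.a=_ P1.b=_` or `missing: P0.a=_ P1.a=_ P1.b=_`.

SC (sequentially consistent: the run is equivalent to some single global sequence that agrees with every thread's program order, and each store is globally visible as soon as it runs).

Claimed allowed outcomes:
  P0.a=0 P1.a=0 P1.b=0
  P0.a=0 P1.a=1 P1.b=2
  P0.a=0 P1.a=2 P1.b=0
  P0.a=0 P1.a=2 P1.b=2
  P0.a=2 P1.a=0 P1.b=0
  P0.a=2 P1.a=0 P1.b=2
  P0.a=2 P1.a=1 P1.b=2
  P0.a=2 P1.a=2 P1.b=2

missing: P0.a=0 P1.a=0 P1.b=2

outcome vector order: (P0.a,P1.a,P1.b)
SC (9): 000, 002, 012, 020, 022, 200, 202, 212, 222
SC∖claimed = {002}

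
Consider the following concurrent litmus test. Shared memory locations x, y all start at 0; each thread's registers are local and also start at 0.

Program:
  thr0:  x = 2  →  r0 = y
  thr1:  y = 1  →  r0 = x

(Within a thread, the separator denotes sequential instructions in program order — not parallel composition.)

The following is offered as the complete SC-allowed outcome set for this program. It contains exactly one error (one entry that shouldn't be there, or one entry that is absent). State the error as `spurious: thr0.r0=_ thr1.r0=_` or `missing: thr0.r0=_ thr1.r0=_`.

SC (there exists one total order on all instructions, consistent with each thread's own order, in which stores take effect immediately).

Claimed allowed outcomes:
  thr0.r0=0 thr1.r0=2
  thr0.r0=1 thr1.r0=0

missing: thr0.r0=1 thr1.r0=2

outcome vector order: (thr0.r0,thr1.r0)
SC (3): (0,2), (1,0), (1,2)
SC∖claimed = {(1,2)}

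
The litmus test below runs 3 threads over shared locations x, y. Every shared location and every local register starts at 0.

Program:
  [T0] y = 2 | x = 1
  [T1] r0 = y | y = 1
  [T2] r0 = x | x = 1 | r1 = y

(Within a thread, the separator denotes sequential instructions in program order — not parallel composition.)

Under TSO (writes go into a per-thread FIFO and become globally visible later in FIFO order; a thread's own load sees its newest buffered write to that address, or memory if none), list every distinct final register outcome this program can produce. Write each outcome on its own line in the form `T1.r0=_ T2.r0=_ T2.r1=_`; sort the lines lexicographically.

outcome vector order: (T1.r0,T2.r0,T2.r1)
|TSO outcomes| = 10

T1.r0=0 T2.r0=0 T2.r1=0
T1.r0=0 T2.r0=0 T2.r1=1
T1.r0=0 T2.r0=0 T2.r1=2
T1.r0=0 T2.r0=1 T2.r1=1
T1.r0=0 T2.r0=1 T2.r1=2
T1.r0=2 T2.r0=0 T2.r1=0
T1.r0=2 T2.r0=0 T2.r1=1
T1.r0=2 T2.r0=0 T2.r1=2
T1.r0=2 T2.r0=1 T2.r1=1
T1.r0=2 T2.r0=1 T2.r1=2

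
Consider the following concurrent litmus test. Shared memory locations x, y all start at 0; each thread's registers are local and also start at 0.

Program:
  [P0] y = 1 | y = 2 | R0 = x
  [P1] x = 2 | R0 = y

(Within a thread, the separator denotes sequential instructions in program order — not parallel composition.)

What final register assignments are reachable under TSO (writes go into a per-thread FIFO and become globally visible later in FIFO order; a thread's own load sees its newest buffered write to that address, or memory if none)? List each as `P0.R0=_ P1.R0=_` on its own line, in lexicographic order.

P0.R0=0 P1.R0=0
P0.R0=0 P1.R0=1
P0.R0=0 P1.R0=2
P0.R0=2 P1.R0=0
P0.R0=2 P1.R0=1
P0.R0=2 P1.R0=2

outcome vector order: (P0.R0,P1.R0)
|TSO outcomes| = 6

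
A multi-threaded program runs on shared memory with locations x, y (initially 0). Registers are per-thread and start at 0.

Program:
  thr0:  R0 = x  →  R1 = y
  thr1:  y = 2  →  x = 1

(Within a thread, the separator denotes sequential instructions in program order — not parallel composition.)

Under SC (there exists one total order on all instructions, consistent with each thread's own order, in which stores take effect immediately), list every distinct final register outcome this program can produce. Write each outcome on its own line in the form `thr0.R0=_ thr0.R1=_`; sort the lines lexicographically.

outcome vector order: (thr0.R0,thr0.R1)
|SC outcomes| = 3

thr0.R0=0 thr0.R1=0
thr0.R0=0 thr0.R1=2
thr0.R0=1 thr0.R1=2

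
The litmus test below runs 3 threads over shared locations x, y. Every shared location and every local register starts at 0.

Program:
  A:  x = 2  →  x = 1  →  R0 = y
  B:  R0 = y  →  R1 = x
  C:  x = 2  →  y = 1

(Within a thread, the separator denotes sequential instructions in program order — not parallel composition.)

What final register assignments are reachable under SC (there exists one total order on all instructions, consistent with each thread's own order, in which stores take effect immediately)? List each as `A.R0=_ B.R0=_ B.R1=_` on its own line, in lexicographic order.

outcome vector order: (A.R0,B.R0,B.R1)
|SC outcomes| = 10

A.R0=0 B.R0=0 B.R1=0
A.R0=0 B.R0=0 B.R1=1
A.R0=0 B.R0=0 B.R1=2
A.R0=0 B.R0=1 B.R1=1
A.R0=0 B.R0=1 B.R1=2
A.R0=1 B.R0=0 B.R1=0
A.R0=1 B.R0=0 B.R1=1
A.R0=1 B.R0=0 B.R1=2
A.R0=1 B.R0=1 B.R1=1
A.R0=1 B.R0=1 B.R1=2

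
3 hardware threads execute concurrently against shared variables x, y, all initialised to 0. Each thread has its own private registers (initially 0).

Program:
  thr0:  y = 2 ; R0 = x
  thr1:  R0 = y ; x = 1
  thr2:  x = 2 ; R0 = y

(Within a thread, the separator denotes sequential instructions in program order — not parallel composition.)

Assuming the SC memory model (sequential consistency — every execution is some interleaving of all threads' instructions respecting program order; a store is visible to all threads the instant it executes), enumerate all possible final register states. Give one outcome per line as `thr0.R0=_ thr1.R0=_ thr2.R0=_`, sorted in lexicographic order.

outcome vector order: (thr0.R0,thr1.R0,thr2.R0)
|SC outcomes| = 10

thr0.R0=0 thr1.R0=0 thr2.R0=2
thr0.R0=0 thr1.R0=2 thr2.R0=2
thr0.R0=1 thr1.R0=0 thr2.R0=0
thr0.R0=1 thr1.R0=0 thr2.R0=2
thr0.R0=1 thr1.R0=2 thr2.R0=0
thr0.R0=1 thr1.R0=2 thr2.R0=2
thr0.R0=2 thr1.R0=0 thr2.R0=0
thr0.R0=2 thr1.R0=0 thr2.R0=2
thr0.R0=2 thr1.R0=2 thr2.R0=0
thr0.R0=2 thr1.R0=2 thr2.R0=2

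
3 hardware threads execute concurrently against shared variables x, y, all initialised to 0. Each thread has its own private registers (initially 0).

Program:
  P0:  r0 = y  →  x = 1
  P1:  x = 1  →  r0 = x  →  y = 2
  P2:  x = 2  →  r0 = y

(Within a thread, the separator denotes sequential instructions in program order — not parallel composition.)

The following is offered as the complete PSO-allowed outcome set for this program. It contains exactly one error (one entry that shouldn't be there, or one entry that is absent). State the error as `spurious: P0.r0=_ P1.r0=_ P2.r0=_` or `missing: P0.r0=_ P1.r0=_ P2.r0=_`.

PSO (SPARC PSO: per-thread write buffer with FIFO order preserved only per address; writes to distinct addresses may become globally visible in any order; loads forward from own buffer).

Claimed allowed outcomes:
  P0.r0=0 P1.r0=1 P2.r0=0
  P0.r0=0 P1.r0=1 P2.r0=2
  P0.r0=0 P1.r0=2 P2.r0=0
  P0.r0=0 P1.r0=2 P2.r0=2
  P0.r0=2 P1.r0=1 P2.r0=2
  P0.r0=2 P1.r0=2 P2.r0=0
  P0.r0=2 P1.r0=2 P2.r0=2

outcome vector order: (P0.r0,P1.r0,P2.r0)
under PSO → <0 1 0> <0 1 2> <0 2 0> <0 2 2> <2 1 0> <2 1 2> <2 2 0> <2 2 2>
PSO∖claimed = {<2 1 0>}

missing: P0.r0=2 P1.r0=1 P2.r0=0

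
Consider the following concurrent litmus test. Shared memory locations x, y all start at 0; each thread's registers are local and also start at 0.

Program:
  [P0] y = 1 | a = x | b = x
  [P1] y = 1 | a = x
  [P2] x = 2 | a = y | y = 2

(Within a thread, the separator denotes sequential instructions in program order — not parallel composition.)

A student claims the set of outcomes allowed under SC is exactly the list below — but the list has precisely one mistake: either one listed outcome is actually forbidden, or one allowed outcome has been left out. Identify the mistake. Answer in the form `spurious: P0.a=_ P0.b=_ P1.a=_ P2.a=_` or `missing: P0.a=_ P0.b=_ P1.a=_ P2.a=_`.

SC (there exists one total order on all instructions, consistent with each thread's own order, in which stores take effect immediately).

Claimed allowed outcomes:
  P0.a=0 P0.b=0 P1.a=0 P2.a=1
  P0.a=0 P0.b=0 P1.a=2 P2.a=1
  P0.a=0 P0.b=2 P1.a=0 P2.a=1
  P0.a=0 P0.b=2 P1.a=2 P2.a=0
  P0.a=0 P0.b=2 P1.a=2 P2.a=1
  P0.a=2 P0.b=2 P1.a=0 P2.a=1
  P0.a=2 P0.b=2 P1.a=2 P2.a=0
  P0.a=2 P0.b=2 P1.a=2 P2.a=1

outcome vector order: (P0.a,P0.b,P1.a,P2.a)
SC (7): 0/0/0/1, 0/0/2/1, 0/2/0/1, 0/2/2/1, 2/2/0/1, 2/2/2/0, 2/2/2/1
claimed∖SC = {0/2/2/0}

spurious: P0.a=0 P0.b=2 P1.a=2 P2.a=0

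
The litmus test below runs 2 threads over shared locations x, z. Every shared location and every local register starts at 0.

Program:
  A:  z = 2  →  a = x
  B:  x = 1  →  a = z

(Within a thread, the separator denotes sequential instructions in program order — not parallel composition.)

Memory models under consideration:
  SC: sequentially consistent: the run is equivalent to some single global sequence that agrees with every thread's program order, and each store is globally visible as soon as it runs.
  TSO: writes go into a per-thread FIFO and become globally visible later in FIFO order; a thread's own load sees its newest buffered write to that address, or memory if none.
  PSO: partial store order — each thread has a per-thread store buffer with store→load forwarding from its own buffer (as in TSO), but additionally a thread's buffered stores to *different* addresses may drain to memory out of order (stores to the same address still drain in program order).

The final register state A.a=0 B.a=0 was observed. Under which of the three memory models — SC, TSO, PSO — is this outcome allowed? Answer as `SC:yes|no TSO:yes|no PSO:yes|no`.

outcome vector order: (A.a,B.a)
under SC → 0/2 1/0 1/2
under TSO → 0/0 0/2 1/0 1/2
under PSO → 0/0 0/2 1/0 1/2
target 0/0 ∈ {TSO,PSO}

SC:no TSO:yes PSO:yes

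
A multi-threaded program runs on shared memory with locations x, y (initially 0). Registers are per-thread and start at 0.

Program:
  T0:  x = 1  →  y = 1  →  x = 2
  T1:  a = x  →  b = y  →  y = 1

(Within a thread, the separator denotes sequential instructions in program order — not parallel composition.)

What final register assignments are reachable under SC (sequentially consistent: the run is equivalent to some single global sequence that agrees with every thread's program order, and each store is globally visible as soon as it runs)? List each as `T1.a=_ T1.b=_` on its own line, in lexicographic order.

T1.a=0 T1.b=0
T1.a=0 T1.b=1
T1.a=1 T1.b=0
T1.a=1 T1.b=1
T1.a=2 T1.b=1

outcome vector order: (T1.a,T1.b)
|SC outcomes| = 5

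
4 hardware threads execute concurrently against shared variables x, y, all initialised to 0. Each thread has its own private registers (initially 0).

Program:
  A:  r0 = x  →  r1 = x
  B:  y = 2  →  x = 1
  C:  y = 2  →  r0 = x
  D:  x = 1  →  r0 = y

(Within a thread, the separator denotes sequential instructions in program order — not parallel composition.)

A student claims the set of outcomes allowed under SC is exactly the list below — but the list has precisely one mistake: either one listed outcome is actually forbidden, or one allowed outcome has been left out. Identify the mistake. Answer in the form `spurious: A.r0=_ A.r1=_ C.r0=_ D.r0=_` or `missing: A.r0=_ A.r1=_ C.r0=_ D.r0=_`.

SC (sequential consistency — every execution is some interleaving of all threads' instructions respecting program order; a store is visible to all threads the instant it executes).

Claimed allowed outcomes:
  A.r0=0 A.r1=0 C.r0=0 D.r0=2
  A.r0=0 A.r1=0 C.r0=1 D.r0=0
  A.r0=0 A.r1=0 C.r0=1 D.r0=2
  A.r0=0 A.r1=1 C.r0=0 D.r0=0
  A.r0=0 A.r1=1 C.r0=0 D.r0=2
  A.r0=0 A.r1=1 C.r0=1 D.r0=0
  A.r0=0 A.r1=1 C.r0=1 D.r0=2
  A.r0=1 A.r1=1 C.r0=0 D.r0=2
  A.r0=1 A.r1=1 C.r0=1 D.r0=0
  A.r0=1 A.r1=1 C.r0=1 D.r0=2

spurious: A.r0=0 A.r1=1 C.r0=0 D.r0=0

outcome vector order: (A.r0,A.r1,C.r0,D.r0)
SC (9): 0002 0010 0012 0102 0110 0112 1102 1110 1112
claimed∖SC = {0100}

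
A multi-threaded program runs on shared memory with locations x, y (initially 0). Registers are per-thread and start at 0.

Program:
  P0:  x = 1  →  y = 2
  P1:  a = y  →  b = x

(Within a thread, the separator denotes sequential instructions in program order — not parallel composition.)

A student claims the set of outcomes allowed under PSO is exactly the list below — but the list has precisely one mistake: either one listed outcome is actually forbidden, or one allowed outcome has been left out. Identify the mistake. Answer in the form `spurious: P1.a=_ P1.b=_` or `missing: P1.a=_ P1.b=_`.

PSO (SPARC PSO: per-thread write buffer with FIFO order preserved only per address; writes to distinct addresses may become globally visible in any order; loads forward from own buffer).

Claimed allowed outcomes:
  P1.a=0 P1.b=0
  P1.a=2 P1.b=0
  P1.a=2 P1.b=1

outcome vector order: (P1.a,P1.b)
PSO: 4 outcomes — {00, 01, 20, 21}
PSO∖claimed = {01}

missing: P1.a=0 P1.b=1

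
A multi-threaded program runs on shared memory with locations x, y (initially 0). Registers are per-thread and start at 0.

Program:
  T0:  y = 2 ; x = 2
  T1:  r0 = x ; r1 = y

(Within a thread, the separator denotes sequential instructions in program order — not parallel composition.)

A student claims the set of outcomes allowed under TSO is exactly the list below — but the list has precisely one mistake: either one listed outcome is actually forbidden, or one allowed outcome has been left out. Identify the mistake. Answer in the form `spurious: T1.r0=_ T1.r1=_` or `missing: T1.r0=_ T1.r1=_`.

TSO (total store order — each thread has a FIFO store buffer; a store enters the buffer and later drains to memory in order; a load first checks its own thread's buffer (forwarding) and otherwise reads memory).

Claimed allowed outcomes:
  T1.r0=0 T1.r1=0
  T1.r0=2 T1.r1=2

outcome vector order: (T1.r0,T1.r1)
TSO (3): (0,0); (0,2); (2,2)
TSO∖claimed = {(0,2)}

missing: T1.r0=0 T1.r1=2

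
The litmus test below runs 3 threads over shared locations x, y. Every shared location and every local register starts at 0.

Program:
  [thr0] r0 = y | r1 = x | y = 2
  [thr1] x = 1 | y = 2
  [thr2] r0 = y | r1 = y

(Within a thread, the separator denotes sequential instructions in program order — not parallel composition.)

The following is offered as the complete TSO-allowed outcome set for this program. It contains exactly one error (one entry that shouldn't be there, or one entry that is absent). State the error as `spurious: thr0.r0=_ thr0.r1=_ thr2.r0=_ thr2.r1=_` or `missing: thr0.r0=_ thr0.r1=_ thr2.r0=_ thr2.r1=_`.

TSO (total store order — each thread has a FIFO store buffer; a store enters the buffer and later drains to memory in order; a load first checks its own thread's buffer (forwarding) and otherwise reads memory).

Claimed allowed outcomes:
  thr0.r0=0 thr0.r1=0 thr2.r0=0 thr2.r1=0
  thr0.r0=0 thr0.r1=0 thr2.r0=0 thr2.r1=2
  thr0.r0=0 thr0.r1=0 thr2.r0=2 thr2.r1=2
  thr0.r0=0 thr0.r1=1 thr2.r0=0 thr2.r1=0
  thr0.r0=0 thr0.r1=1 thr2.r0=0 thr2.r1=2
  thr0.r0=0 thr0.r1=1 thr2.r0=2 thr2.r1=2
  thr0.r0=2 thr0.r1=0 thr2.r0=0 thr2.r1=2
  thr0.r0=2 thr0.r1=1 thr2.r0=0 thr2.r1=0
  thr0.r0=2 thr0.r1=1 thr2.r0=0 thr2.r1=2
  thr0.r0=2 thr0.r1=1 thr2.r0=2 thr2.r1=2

outcome vector order: (thr0.r0,thr0.r1,thr2.r0,thr2.r1)
TSO (9): 0000; 0002; 0022; 0100; 0102; 0122; 2100; 2102; 2122
claimed∖TSO = {2002}

spurious: thr0.r0=2 thr0.r1=0 thr2.r0=0 thr2.r1=2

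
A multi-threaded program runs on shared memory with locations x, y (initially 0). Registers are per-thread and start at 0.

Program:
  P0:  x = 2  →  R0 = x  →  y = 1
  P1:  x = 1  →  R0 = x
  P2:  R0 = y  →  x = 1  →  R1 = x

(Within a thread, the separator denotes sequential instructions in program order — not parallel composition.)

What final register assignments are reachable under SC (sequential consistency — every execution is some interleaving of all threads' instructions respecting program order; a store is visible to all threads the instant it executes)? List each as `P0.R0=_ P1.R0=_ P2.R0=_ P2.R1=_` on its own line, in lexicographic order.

outcome vector order: (P0.R0,P1.R0,P2.R0,P2.R1)
|SC outcomes| = 10

P0.R0=1 P1.R0=1 P2.R0=0 P2.R1=1
P0.R0=1 P1.R0=1 P2.R0=0 P2.R1=2
P0.R0=1 P1.R0=1 P2.R0=1 P2.R1=1
P0.R0=1 P1.R0=2 P2.R0=0 P2.R1=1
P0.R0=2 P1.R0=1 P2.R0=0 P2.R1=1
P0.R0=2 P1.R0=1 P2.R0=0 P2.R1=2
P0.R0=2 P1.R0=1 P2.R0=1 P2.R1=1
P0.R0=2 P1.R0=2 P2.R0=0 P2.R1=1
P0.R0=2 P1.R0=2 P2.R0=0 P2.R1=2
P0.R0=2 P1.R0=2 P2.R0=1 P2.R1=1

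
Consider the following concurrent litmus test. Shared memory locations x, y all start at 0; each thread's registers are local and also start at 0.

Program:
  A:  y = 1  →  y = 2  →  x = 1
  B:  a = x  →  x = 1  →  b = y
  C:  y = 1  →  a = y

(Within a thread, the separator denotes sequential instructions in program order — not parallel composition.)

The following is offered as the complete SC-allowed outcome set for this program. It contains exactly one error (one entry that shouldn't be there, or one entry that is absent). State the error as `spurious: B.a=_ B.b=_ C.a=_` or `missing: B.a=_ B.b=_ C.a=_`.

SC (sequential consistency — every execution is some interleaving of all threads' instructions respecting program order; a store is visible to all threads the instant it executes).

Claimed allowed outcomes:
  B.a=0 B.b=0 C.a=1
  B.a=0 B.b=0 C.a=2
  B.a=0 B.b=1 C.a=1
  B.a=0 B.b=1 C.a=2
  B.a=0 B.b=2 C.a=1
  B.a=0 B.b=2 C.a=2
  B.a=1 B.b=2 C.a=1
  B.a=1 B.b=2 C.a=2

missing: B.a=1 B.b=1 C.a=1

outcome vector order: (B.a,B.b,C.a)
SC (9): 0/0/1, 0/0/2, 0/1/1, 0/1/2, 0/2/1, 0/2/2, 1/1/1, 1/2/1, 1/2/2
SC∖claimed = {1/1/1}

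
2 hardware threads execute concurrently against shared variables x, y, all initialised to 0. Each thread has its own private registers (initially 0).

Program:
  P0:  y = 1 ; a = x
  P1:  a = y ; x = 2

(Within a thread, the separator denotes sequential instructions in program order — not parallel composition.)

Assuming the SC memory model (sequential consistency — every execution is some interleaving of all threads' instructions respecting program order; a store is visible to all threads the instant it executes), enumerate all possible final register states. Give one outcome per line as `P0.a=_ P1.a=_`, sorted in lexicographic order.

P0.a=0 P1.a=0
P0.a=0 P1.a=1
P0.a=2 P1.a=0
P0.a=2 P1.a=1

outcome vector order: (P0.a,P1.a)
|SC outcomes| = 4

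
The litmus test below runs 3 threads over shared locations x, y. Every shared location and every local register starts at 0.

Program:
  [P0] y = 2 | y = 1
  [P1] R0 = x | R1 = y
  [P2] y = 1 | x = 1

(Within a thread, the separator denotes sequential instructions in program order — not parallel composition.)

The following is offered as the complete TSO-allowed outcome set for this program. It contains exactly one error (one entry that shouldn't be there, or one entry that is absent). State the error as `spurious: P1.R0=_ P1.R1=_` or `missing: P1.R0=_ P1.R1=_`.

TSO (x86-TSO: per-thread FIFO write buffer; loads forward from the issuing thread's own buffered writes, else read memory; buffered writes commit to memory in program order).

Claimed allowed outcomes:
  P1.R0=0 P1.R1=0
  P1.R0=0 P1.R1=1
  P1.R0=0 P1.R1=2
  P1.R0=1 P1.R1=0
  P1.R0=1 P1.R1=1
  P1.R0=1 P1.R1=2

outcome vector order: (P1.R0,P1.R1)
TSO (5): <0 0>; <0 1>; <0 2>; <1 1>; <1 2>
claimed∖TSO = {<1 0>}

spurious: P1.R0=1 P1.R1=0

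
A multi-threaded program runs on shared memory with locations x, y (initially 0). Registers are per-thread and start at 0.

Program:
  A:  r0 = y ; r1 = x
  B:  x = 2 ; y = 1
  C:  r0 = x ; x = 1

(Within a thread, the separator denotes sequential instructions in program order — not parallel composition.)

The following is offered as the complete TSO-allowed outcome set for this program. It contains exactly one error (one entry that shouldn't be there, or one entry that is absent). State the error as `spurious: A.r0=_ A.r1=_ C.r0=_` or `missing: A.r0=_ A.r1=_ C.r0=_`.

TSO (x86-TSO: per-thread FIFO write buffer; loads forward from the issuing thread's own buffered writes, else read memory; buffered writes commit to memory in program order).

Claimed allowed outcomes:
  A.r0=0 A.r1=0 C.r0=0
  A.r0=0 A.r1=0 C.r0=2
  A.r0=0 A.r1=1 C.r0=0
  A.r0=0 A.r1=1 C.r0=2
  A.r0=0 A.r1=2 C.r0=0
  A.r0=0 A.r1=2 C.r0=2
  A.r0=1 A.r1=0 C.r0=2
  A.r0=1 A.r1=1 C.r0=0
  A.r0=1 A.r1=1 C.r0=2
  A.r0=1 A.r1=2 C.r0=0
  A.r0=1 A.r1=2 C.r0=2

spurious: A.r0=1 A.r1=0 C.r0=2

outcome vector order: (A.r0,A.r1,C.r0)
TSO: 10 outcomes — {000; 002; 010; 012; 020; 022; 110; 112; 120; 122}
claimed∖TSO = {102}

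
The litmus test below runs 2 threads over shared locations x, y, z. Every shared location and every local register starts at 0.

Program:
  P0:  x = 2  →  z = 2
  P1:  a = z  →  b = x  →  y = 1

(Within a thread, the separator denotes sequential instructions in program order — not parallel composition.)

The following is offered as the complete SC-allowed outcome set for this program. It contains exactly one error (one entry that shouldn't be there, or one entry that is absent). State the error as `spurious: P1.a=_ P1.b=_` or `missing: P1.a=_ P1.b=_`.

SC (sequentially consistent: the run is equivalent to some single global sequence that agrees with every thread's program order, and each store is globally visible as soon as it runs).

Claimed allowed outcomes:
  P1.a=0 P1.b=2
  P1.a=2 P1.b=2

missing: P1.a=0 P1.b=0

outcome vector order: (P1.a,P1.b)
SC (3): <0 0> <0 2> <2 2>
SC∖claimed = {<0 0>}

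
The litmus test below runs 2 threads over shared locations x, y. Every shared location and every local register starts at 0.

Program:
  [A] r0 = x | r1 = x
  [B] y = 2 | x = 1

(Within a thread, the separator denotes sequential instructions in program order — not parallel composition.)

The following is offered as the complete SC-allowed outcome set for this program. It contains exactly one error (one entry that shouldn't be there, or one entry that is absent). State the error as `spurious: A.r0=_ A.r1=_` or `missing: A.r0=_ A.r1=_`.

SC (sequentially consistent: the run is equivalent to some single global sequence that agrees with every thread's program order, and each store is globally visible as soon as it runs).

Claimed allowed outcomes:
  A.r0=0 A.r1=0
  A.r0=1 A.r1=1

missing: A.r0=0 A.r1=1

outcome vector order: (A.r0,A.r1)
SC: 3 outcomes — {(0,0); (0,1); (1,1)}
SC∖claimed = {(0,1)}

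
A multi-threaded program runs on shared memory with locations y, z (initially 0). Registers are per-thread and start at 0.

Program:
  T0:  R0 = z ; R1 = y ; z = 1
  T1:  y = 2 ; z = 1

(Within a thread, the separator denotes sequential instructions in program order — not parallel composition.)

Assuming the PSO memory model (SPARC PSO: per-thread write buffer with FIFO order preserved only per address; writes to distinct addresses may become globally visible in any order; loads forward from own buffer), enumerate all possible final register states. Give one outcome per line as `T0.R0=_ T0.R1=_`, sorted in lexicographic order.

T0.R0=0 T0.R1=0
T0.R0=0 T0.R1=2
T0.R0=1 T0.R1=0
T0.R0=1 T0.R1=2

outcome vector order: (T0.R0,T0.R1)
|PSO outcomes| = 4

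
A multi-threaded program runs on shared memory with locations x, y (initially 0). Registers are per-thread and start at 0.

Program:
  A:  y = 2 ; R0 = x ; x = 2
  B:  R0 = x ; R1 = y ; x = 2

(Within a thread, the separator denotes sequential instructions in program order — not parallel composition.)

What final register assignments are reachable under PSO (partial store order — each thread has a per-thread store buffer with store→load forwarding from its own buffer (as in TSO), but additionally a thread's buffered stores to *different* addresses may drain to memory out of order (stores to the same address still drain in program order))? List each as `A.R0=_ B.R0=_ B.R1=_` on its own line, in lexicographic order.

A.R0=0 B.R0=0 B.R1=0
A.R0=0 B.R0=0 B.R1=2
A.R0=0 B.R0=2 B.R1=0
A.R0=0 B.R0=2 B.R1=2
A.R0=2 B.R0=0 B.R1=0
A.R0=2 B.R0=0 B.R1=2

outcome vector order: (A.R0,B.R0,B.R1)
|PSO outcomes| = 6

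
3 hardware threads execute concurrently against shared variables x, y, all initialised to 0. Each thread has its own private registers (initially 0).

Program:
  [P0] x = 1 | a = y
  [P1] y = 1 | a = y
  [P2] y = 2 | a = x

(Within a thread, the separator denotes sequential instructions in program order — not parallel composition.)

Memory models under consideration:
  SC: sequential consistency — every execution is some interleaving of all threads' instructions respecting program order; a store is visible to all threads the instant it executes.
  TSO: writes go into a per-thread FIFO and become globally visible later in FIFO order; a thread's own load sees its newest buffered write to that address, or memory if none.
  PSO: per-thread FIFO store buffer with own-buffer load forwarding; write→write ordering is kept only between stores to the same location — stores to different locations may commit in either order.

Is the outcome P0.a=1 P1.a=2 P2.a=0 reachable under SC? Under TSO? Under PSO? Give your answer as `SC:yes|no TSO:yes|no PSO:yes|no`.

SC:no TSO:yes PSO:yes

outcome vector order: (P0.a,P1.a,P2.a)
under SC → (0,1,1); (0,2,1); (1,1,0); (1,1,1); (1,2,1); (2,1,0); (2,1,1); (2,2,0); (2,2,1)
under TSO → (0,1,0); (0,1,1); (0,2,0); (0,2,1); (1,1,0); (1,1,1); (1,2,0); (1,2,1); (2,1,0); (2,1,1); (2,2,0); (2,2,1)
under PSO → (0,1,0); (0,1,1); (0,2,0); (0,2,1); (1,1,0); (1,1,1); (1,2,0); (1,2,1); (2,1,0); (2,1,1); (2,2,0); (2,2,1)
target (1,2,0) ∈ {TSO,PSO}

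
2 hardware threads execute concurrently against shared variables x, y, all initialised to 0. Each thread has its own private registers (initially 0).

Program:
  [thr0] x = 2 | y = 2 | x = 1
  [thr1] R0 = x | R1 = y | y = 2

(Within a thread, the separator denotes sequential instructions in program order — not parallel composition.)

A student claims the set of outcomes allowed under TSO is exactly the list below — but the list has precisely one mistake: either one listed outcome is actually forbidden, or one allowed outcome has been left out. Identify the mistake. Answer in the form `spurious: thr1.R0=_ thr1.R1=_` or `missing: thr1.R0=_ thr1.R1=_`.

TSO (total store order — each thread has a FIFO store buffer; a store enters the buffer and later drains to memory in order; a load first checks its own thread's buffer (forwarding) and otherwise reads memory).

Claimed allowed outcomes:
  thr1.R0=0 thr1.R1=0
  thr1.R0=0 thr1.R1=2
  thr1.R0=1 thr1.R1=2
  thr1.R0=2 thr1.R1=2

missing: thr1.R0=2 thr1.R1=0

outcome vector order: (thr1.R0,thr1.R1)
TSO: 5 outcomes — {0/0, 0/2, 1/2, 2/0, 2/2}
TSO∖claimed = {2/0}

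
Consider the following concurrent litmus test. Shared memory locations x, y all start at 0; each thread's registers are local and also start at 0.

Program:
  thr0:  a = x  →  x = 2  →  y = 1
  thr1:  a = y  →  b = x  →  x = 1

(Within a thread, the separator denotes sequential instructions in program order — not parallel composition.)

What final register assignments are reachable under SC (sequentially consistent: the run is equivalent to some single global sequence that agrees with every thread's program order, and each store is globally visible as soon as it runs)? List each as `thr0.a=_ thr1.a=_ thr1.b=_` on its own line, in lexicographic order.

outcome vector order: (thr0.a,thr1.a,thr1.b)
|SC outcomes| = 4

thr0.a=0 thr1.a=0 thr1.b=0
thr0.a=0 thr1.a=0 thr1.b=2
thr0.a=0 thr1.a=1 thr1.b=2
thr0.a=1 thr1.a=0 thr1.b=0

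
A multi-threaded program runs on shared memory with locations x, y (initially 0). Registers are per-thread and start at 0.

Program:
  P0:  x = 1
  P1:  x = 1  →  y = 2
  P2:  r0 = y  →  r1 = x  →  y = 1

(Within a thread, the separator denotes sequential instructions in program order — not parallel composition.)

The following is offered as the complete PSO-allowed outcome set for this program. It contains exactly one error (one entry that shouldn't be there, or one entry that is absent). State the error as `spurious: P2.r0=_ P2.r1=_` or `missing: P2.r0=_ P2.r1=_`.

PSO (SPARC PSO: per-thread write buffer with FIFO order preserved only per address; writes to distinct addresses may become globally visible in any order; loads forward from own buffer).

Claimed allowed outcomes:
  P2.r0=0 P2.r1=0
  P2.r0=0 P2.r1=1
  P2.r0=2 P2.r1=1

missing: P2.r0=2 P2.r1=0

outcome vector order: (P2.r0,P2.r1)
PSO (4): 0/0 0/1 2/0 2/1
PSO∖claimed = {2/0}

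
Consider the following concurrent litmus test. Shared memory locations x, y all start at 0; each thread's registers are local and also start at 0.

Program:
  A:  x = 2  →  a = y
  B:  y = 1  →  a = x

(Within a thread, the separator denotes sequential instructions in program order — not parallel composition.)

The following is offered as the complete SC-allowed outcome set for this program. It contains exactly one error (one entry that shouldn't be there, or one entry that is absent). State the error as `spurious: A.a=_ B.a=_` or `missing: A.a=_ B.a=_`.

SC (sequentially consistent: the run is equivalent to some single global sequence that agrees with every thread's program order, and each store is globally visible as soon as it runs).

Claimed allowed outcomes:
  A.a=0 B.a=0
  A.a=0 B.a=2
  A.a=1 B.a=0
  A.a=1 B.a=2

outcome vector order: (A.a,B.a)
SC: 3 outcomes — {(0,2); (1,0); (1,2)}
claimed∖SC = {(0,0)}

spurious: A.a=0 B.a=0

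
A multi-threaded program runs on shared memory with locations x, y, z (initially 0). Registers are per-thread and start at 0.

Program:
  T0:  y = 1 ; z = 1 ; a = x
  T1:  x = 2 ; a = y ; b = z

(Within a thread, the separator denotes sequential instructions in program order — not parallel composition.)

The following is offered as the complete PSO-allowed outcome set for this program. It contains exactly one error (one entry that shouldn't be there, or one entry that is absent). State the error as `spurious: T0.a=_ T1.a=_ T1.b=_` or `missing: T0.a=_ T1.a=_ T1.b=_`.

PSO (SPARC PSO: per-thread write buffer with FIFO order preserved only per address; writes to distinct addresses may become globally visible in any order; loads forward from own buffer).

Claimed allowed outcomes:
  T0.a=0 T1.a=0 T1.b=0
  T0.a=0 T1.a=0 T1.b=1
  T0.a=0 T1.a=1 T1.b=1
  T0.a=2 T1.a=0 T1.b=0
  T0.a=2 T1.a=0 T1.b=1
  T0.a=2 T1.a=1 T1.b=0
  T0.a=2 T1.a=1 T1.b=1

outcome vector order: (T0.a,T1.a,T1.b)
[PSO] allowed = {000, 001, 010, 011, 200, 201, 210, 211}
PSO∖claimed = {010}

missing: T0.a=0 T1.a=1 T1.b=0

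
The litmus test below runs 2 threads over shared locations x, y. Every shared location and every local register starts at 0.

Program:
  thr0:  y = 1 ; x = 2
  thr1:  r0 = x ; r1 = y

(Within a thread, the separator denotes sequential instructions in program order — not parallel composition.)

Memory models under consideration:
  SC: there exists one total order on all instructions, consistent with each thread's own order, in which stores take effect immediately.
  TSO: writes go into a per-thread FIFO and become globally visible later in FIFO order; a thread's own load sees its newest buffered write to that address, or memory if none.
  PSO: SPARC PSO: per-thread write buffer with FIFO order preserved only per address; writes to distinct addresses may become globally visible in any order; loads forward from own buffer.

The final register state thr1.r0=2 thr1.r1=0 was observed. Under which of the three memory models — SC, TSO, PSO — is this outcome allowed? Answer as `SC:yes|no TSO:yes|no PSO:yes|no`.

outcome vector order: (thr1.r0,thr1.r1)
SC (3): 0/0, 0/1, 2/1
TSO (3): 0/0, 0/1, 2/1
PSO (4): 0/0, 0/1, 2/0, 2/1
target 2/0 ∈ {PSO}

SC:no TSO:no PSO:yes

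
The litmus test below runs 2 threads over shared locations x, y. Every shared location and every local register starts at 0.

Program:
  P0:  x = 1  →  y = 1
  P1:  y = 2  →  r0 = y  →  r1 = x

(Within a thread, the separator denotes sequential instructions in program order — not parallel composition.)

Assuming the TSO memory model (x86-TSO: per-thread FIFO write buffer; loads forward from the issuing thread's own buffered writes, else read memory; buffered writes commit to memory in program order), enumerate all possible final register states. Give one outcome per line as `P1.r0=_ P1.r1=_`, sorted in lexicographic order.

outcome vector order: (P1.r0,P1.r1)
|TSO outcomes| = 3

P1.r0=1 P1.r1=1
P1.r0=2 P1.r1=0
P1.r0=2 P1.r1=1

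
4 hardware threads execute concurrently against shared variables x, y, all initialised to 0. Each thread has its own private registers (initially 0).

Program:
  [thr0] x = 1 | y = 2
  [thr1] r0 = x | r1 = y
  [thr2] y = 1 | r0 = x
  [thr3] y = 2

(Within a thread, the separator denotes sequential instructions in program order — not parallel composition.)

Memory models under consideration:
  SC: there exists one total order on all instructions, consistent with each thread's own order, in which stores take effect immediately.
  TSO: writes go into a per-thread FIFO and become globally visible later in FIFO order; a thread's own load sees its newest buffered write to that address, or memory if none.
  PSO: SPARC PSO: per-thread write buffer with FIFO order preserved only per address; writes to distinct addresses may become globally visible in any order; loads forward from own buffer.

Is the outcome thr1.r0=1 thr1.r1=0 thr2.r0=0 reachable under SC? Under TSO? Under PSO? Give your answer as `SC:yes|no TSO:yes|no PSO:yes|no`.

SC:no TSO:yes PSO:yes

outcome vector order: (thr1.r0,thr1.r1,thr2.r0)
[SC] allowed = {0/0/0; 0/0/1; 0/1/0; 0/1/1; 0/2/0; 0/2/1; 1/0/1; 1/1/0; 1/1/1; 1/2/0; 1/2/1}
[TSO] allowed = {0/0/0; 0/0/1; 0/1/0; 0/1/1; 0/2/0; 0/2/1; 1/0/0; 1/0/1; 1/1/0; 1/1/1; 1/2/0; 1/2/1}
[PSO] allowed = {0/0/0; 0/0/1; 0/1/0; 0/1/1; 0/2/0; 0/2/1; 1/0/0; 1/0/1; 1/1/0; 1/1/1; 1/2/0; 1/2/1}
target 1/0/0 ∈ {TSO,PSO}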